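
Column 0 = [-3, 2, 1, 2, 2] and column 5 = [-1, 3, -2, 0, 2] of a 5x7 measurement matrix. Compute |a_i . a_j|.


Inner product: -3*-1 + 2*3 + 1*-2 + 2*0 + 2*2
Products: [3, 6, -2, 0, 4]
Sum = 11.
|dot| = 11.

11


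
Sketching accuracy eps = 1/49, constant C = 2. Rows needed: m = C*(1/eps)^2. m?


1/eps = 49.
(1/eps)^2 = 2401.
m = 2*2401 = 4802.

4802


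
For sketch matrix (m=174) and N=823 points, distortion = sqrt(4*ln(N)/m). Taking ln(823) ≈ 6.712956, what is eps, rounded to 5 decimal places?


ln(823) ≈ 6.712956.
4*ln(N)/m ≈ 4*6.712956/174 ≈ 0.15432083.
eps = sqrt(0.15432083) ≈ 0.3928369 ≈ 0.39284.

0.39284


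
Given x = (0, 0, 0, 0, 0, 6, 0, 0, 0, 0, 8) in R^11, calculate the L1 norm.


Non-zero entries: [(5, 6), (10, 8)]
Absolute values: [6, 8]
||x||_1 = sum = 14.

14


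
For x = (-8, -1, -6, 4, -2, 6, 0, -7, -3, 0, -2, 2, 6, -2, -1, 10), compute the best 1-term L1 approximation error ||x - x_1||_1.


Sorted |x_i| descending: [10, 8, 7, 6, 6, 6, 4, 3, 2, 2, 2, 2, 1, 1, 0, 0]
Keep top 1: [10]
Tail entries: [8, 7, 6, 6, 6, 4, 3, 2, 2, 2, 2, 1, 1, 0, 0]
L1 error = sum of tail = 50.

50


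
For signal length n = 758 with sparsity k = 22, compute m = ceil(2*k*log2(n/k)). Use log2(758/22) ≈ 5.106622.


log2(n/k) = log2(758/22) ≈ 5.106622.
2*k*log2(n/k) ≈ 2*22*5.106622 = 224.691368.
m = ceil(224.691368) = 225.

225


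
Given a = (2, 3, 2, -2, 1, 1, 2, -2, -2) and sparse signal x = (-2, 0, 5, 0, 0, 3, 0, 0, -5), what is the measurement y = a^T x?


Non-zero terms: ['2*-2', '2*5', '1*3', '-2*-5']
Products: [-4, 10, 3, 10]
y = sum = 19.

19


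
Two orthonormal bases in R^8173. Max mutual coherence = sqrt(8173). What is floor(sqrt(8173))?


90^2 = 8100 <= 8173 < 8281 = 91^2, so 90 <= sqrt(8173) < 91.
floor(sqrt(8173)) = 90.

90


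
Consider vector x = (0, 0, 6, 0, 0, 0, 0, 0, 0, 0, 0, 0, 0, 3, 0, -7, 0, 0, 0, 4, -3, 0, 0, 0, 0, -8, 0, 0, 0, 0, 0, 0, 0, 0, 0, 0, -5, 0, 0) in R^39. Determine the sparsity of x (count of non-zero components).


Non-zero positions: [2, 13, 15, 19, 20, 25, 36].
Sparsity = 7.

7


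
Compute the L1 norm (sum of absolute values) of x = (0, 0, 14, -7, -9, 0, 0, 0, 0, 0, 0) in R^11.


Non-zero entries: [(2, 14), (3, -7), (4, -9)]
Absolute values: [14, 7, 9]
||x||_1 = sum = 30.

30


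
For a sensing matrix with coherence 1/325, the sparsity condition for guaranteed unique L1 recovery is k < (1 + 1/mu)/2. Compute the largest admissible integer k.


1/mu = 325.
1 + 1/mu = 326.
(1 + 1/mu)/2 = 163 is an integer and the inequality is strict, so k_max = 163 - 1 = 162.

162


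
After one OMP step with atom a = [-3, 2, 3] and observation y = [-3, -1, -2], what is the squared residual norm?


a^T a = 22.
a^T y = 1.
coeff = 1/22 = 1/22.
||r||^2 = 307/22.

307/22


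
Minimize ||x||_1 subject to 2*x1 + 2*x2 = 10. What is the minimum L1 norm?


Axis intercepts:
  x1 = 5, x2 = 0: L1 = 5
  x1 = 0, x2 = 5: L1 = 5
x* = (5, 0)
||x*||_1 = 5.

5


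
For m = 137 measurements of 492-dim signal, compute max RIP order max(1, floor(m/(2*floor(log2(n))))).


floor(log2(492)) = 8.
2*8 = 16.
m/(2*floor(log2(n))) = 137/16 ≈ 8.5625.
floor = 8.
k = max(1, 8) = 8.

8


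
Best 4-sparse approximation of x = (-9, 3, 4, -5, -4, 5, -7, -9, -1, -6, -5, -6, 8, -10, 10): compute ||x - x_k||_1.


Sorted |x_i| descending: [10, 10, 9, 9, 8, 7, 6, 6, 5, 5, 5, 4, 4, 3, 1]
Keep top 4: [10, 10, 9, 9]
Tail entries: [8, 7, 6, 6, 5, 5, 5, 4, 4, 3, 1]
L1 error = sum of tail = 54.

54


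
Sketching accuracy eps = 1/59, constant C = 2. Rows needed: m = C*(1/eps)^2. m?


1/eps = 59.
(1/eps)^2 = 3481.
m = 2*3481 = 6962.

6962


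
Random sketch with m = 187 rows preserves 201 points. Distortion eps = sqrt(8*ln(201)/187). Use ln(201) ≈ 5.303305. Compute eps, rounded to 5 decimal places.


ln(201) ≈ 5.303305.
8*ln(N)/m ≈ 8*5.303305/187 ≈ 0.22687936.
eps = sqrt(0.22687936) ≈ 0.4763185 ≈ 0.47632.

0.47632


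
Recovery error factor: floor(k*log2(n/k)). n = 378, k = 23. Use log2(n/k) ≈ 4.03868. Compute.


log2(n/k) = log2(378/23) ≈ 4.03868.
k*log2(n/k) ≈ 23*4.03868 = 92.88964.
floor(92.88964) = 92.

92


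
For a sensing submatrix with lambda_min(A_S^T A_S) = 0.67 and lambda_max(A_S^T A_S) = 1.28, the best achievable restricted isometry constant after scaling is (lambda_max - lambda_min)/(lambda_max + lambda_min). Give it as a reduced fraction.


lambda_max - lambda_min = 1.28 - 0.67 = 0.61.
lambda_max + lambda_min = 1.28 + 0.67 = 1.95.
delta = 0.61/1.95 = 61/195.

61/195


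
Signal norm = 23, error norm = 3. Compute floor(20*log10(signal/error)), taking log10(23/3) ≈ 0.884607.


||x||/||e|| = 23/3.
log10(23/3) ≈ 0.884607.
20*log10(||x||/||e||) ≈ 20*0.884607 = 17.69214.
floor(17.69214) = 17.

17


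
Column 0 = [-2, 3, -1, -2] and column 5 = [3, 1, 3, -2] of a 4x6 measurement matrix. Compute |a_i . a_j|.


Inner product: -2*3 + 3*1 + -1*3 + -2*-2
Products: [-6, 3, -3, 4]
Sum = -2.
|dot| = 2.

2


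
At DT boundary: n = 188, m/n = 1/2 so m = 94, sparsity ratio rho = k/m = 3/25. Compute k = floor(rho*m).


m = 1/2*188 = 94.
rho = 3/25.
rho*m = 3/25*94 = 11.28.
k = floor(11.28) = 11.

11


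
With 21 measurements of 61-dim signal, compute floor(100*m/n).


100*m/n = 100*21/61 ≈ 34.4262.
floor = 34.

34


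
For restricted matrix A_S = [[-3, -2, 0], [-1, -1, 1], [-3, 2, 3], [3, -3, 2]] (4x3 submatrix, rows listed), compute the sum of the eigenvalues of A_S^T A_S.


Sum of eigenvalues of A_S^T A_S = trace(A_S^T A_S) = sum of squared column norms of A_S.
A_S^T A_S diagonal: [28, 18, 14].
trace = 28 + 18 + 14 = 60.

60


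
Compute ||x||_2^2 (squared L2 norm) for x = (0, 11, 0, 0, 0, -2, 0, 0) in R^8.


Non-zero entries: [(1, 11), (5, -2)]
Squares: [121, 4]
||x||_2^2 = sum = 125.

125


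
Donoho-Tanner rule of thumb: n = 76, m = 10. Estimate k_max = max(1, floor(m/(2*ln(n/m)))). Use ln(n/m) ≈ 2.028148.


n/m = 76/10 = 38/5.
ln(n/m) ≈ 2.028148.
2*ln(n/m) ≈ 4.056296.
m/(2*ln(n/m)) ≈ 10/4.056296 ≈ 2.4653.
floor = 2.
k_max = max(1, 2) = 2.

2


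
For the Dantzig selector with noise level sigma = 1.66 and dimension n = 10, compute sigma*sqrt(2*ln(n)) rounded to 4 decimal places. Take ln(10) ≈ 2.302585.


ln(10) ≈ 2.302585.
2*ln(n) ≈ 4.60517.
sqrt(2*ln(n)) ≈ sqrt(4.60517) ≈ 2.145966.
threshold ≈ 1.66*2.145966 = 3.56230356 ≈ 3.5623.

3.5623


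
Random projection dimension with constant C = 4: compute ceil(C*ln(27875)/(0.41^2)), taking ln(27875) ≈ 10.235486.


ln(27875) ≈ 10.235486.
eps^2 = 0.41^2 = 0.1681.
C*ln(N)/eps^2 ≈ 4*10.235486/0.1681 ≈ 243.5571.
m = ceil(243.5571) = 244.

244


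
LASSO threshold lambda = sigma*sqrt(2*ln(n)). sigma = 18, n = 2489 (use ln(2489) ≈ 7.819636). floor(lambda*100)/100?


ln(2489) ≈ 7.819636.
2*ln(n) ≈ 15.639272.
sqrt(2*ln(n)) ≈ sqrt(15.639272) ≈ 3.954652.
lambda ≈ 18*3.954652 = 71.183736.
floor(lambda*100)/100 = 71.18.

71.18


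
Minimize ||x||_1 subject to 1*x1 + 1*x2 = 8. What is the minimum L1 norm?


Axis intercepts:
  x1 = 8, x2 = 0: L1 = 8
  x1 = 0, x2 = 8: L1 = 8
x* = (8, 0)
||x*||_1 = 8.

8


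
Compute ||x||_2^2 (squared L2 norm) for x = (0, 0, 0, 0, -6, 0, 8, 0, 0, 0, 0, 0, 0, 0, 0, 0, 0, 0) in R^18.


Non-zero entries: [(4, -6), (6, 8)]
Squares: [36, 64]
||x||_2^2 = sum = 100.

100


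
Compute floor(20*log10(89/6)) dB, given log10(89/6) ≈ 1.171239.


||x||/||e|| = 89/6.
log10(89/6) ≈ 1.171239.
20*log10(||x||/||e||) ≈ 20*1.171239 = 23.42478.
floor(23.42478) = 23.

23


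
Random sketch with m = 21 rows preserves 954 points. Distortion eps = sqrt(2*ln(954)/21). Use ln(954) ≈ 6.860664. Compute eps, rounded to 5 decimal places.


ln(954) ≈ 6.860664.
2*ln(N)/m ≈ 2*6.860664/21 ≈ 0.65339657.
eps = sqrt(0.65339657) ≈ 0.8083295 ≈ 0.80833.

0.80833


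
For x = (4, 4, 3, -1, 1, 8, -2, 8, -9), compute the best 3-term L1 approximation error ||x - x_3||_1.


Sorted |x_i| descending: [9, 8, 8, 4, 4, 3, 2, 1, 1]
Keep top 3: [9, 8, 8]
Tail entries: [4, 4, 3, 2, 1, 1]
L1 error = sum of tail = 15.

15


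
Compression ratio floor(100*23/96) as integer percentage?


100*m/n = 100*23/96 ≈ 23.9583.
floor = 23.

23


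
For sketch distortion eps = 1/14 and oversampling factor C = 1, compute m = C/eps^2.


1/eps = 14.
(1/eps)^2 = 196.
m = 1*196 = 196.

196


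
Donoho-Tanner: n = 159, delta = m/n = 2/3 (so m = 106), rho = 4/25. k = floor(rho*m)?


m = 2/3*159 = 106.
rho = 4/25.
rho*m = 4/25*106 = 16.96.
k = floor(16.96) = 16.

16


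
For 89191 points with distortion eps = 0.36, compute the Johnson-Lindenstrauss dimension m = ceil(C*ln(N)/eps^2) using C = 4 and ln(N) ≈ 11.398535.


ln(89191) ≈ 11.398535.
eps^2 = 0.36^2 = 0.1296.
C*ln(N)/eps^2 ≈ 4*11.398535/0.1296 ≈ 351.8066.
m = ceil(351.8066) = 352.

352


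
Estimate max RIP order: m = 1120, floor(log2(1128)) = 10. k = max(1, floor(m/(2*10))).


floor(log2(1128)) = 10.
2*10 = 20.
m/(2*floor(log2(n))) = 1120/20 ≈ 56.0.
floor = 56.
k = max(1, 56) = 56.

56


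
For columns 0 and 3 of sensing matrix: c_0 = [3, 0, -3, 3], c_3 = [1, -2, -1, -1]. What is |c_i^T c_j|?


Inner product: 3*1 + 0*-2 + -3*-1 + 3*-1
Products: [3, 0, 3, -3]
Sum = 3.
|dot| = 3.

3


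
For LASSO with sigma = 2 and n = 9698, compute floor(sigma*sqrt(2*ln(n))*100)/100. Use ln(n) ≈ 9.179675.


ln(9698) ≈ 9.179675.
2*ln(n) ≈ 18.35935.
sqrt(2*ln(n)) ≈ sqrt(18.35935) ≈ 4.284781.
lambda ≈ 2*4.284781 = 8.569562.
floor(lambda*100)/100 = 8.56.

8.56


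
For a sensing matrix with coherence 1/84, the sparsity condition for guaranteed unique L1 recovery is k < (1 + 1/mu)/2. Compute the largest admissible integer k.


1/mu = 84.
1 + 1/mu = 85.
(1 + 1/mu)/2 = 42.5 is not an integer, so k_max = floor(42.5) = 42.

42


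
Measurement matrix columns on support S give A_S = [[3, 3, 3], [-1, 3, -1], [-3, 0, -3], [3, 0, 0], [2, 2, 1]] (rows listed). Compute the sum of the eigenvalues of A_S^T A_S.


Sum of eigenvalues of A_S^T A_S = trace(A_S^T A_S) = sum of squared column norms of A_S.
A_S^T A_S diagonal: [32, 22, 20].
trace = 32 + 22 + 20 = 74.

74


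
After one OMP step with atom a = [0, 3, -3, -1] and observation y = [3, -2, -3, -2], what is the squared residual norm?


a^T a = 19.
a^T y = 5.
coeff = 5/19 = 5/19.
||r||^2 = 469/19.

469/19


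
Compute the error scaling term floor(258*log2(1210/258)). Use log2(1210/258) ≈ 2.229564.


log2(n/k) = log2(1210/258) ≈ 2.229564.
k*log2(n/k) ≈ 258*2.229564 = 575.227512.
floor(575.227512) = 575.

575


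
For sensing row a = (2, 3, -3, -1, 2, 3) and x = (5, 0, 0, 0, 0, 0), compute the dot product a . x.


Non-zero terms: ['2*5']
Products: [10]
y = sum = 10.

10


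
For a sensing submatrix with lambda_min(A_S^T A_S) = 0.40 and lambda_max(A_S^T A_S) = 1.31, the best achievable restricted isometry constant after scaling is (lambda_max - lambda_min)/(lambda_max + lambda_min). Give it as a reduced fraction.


lambda_max - lambda_min = 1.31 - 0.40 = 0.91.
lambda_max + lambda_min = 1.31 + 0.40 = 1.71.
delta = 0.91/1.71 = 91/171.

91/171


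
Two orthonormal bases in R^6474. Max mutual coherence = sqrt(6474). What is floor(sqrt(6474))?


80^2 = 6400 <= 6474 < 6561 = 81^2, so 80 <= sqrt(6474) < 81.
floor(sqrt(6474)) = 80.

80


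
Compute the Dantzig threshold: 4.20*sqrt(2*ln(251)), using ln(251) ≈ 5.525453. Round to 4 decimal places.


ln(251) ≈ 5.525453.
2*ln(n) ≈ 11.050906.
sqrt(2*ln(n)) ≈ sqrt(11.050906) ≈ 3.32429.
threshold ≈ 4.20*3.32429 = 13.962018 ≈ 13.9620.

13.9620


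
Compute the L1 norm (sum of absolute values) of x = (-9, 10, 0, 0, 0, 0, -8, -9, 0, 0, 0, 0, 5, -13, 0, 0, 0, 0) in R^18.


Non-zero entries: [(0, -9), (1, 10), (6, -8), (7, -9), (12, 5), (13, -13)]
Absolute values: [9, 10, 8, 9, 5, 13]
||x||_1 = sum = 54.

54


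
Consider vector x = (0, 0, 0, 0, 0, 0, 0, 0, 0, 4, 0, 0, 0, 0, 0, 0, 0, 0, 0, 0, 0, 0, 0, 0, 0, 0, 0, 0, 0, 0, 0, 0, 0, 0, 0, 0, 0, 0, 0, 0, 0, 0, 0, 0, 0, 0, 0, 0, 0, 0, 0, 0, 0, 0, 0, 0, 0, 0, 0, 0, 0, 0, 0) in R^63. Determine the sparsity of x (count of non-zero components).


Non-zero positions: [9].
Sparsity = 1.

1


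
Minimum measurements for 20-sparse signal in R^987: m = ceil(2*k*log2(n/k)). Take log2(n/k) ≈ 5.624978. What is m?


log2(n/k) = log2(987/20) ≈ 5.624978.
2*k*log2(n/k) ≈ 2*20*5.624978 = 224.99912.
m = ceil(224.99912) = 225.

225


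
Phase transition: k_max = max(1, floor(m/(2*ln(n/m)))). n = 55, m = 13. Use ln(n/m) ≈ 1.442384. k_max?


n/m = 55/13.
ln(n/m) ≈ 1.442384.
2*ln(n/m) ≈ 2.884768.
m/(2*ln(n/m)) ≈ 13/2.884768 ≈ 4.5064.
floor = 4.
k_max = max(1, 4) = 4.

4


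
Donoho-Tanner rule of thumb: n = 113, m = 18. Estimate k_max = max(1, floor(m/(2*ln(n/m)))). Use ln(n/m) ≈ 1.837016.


n/m = 113/18.
ln(n/m) ≈ 1.837016.
2*ln(n/m) ≈ 3.674032.
m/(2*ln(n/m)) ≈ 18/3.674032 ≈ 4.8992.
floor = 4.
k_max = max(1, 4) = 4.

4


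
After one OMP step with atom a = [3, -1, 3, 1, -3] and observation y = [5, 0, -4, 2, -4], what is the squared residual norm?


a^T a = 29.
a^T y = 17.
coeff = 17/29 = 17/29.
||r||^2 = 1480/29.

1480/29


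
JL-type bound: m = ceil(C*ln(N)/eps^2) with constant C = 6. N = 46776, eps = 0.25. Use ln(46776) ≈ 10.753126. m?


ln(46776) ≈ 10.753126.
eps^2 = 0.25^2 = 0.0625.
C*ln(N)/eps^2 ≈ 6*10.753126/0.0625 ≈ 1032.3001.
m = ceil(1032.3001) = 1033.

1033


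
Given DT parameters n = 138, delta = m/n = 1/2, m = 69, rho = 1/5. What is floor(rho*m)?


m = 1/2*138 = 69.
rho = 1/5.
rho*m = 1/5*69 = 13.8.
k = floor(13.8) = 13.

13


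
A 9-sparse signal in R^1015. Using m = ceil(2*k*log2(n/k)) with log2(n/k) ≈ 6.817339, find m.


log2(n/k) = log2(1015/9) ≈ 6.817339.
2*k*log2(n/k) ≈ 2*9*6.817339 = 122.712102.
m = ceil(122.712102) = 123.

123


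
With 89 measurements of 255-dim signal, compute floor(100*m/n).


100*m/n = 100*89/255 ≈ 34.902.
floor = 34.

34


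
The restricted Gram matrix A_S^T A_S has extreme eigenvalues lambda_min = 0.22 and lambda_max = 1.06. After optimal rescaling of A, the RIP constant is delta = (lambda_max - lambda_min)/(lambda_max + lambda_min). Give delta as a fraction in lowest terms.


lambda_max - lambda_min = 1.06 - 0.22 = 0.84.
lambda_max + lambda_min = 1.06 + 0.22 = 1.28.
delta = 0.84/1.28 = 84/128 = 21/32.

21/32


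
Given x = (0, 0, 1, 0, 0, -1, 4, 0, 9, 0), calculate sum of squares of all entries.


Non-zero entries: [(2, 1), (5, -1), (6, 4), (8, 9)]
Squares: [1, 1, 16, 81]
||x||_2^2 = sum = 99.

99


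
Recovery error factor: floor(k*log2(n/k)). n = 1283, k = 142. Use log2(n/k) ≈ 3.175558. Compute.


log2(n/k) = log2(1283/142) ≈ 3.175558.
k*log2(n/k) ≈ 142*3.175558 = 450.929236.
floor(450.929236) = 450.

450


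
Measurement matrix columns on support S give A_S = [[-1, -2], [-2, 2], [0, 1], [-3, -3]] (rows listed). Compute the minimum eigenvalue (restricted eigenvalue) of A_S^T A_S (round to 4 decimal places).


A_S^T A_S = [[14, 7], [7, 18]].
trace = 32.
det = 203.
disc = trace^2 - 4*det = 1024 - 4*203 = 212.
sqrt(212) ≈ 14.560220.
lam_min = (32 - sqrt(212))/2 ≈ (32 - 14.560220)/2 = 8.71989 ≈ 8.7199.

8.7199


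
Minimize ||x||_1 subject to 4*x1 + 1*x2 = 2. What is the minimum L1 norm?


Axis intercepts:
  x1 = 1/2, x2 = 0: L1 = 1/2
  x1 = 0, x2 = 2: L1 = 2
x* = (1/2, 0)
||x*||_1 = 1/2.

1/2


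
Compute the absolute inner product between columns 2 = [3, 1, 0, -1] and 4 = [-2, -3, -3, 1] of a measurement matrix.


Inner product: 3*-2 + 1*-3 + 0*-3 + -1*1
Products: [-6, -3, 0, -1]
Sum = -10.
|dot| = 10.

10


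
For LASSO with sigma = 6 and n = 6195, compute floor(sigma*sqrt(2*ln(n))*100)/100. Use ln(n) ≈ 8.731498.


ln(6195) ≈ 8.731498.
2*ln(n) ≈ 17.462996.
sqrt(2*ln(n)) ≈ sqrt(17.462996) ≈ 4.178875.
lambda ≈ 6*4.178875 = 25.07325.
floor(lambda*100)/100 = 25.07.

25.07


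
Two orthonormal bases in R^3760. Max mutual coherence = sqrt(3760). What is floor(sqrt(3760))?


61^2 = 3721 <= 3760 < 3844 = 62^2, so 61 <= sqrt(3760) < 62.
floor(sqrt(3760)) = 61.

61


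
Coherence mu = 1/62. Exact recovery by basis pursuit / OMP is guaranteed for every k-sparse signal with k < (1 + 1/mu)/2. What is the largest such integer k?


1/mu = 62.
1 + 1/mu = 63.
(1 + 1/mu)/2 = 31.5 is not an integer, so k_max = floor(31.5) = 31.

31


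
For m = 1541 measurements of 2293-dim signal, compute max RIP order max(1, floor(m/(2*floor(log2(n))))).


floor(log2(2293)) = 11.
2*11 = 22.
m/(2*floor(log2(n))) = 1541/22 ≈ 70.0455.
floor = 70.
k = max(1, 70) = 70.

70


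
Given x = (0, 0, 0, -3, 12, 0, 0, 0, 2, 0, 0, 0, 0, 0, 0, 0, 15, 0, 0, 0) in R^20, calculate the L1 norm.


Non-zero entries: [(3, -3), (4, 12), (8, 2), (16, 15)]
Absolute values: [3, 12, 2, 15]
||x||_1 = sum = 32.

32


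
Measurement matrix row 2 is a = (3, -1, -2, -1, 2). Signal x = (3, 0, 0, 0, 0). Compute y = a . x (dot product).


Non-zero terms: ['3*3']
Products: [9]
y = sum = 9.

9


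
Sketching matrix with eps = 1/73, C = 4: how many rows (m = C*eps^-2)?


1/eps = 73.
(1/eps)^2 = 5329.
m = 4*5329 = 21316.

21316


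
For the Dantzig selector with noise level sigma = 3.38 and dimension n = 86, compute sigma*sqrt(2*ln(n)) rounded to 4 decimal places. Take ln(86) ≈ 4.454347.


ln(86) ≈ 4.454347.
2*ln(n) ≈ 8.908694.
sqrt(2*ln(n)) ≈ sqrt(8.908694) ≈ 2.984744.
threshold ≈ 3.38*2.984744 = 10.08843472 ≈ 10.0884.

10.0884


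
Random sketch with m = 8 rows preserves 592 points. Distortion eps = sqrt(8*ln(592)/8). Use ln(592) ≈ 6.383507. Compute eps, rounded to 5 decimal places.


ln(592) ≈ 6.383507.
8*ln(N)/m ≈ 8*6.383507/8 ≈ 6.383507.
eps = sqrt(6.383507) ≈ 2.5265603 ≈ 2.52656.

2.52656


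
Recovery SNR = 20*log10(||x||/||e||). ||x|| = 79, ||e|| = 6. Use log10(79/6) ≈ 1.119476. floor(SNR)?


||x||/||e|| = 79/6.
log10(79/6) ≈ 1.119476.
20*log10(||x||/||e||) ≈ 20*1.119476 = 22.38952.
floor(22.38952) = 22.

22


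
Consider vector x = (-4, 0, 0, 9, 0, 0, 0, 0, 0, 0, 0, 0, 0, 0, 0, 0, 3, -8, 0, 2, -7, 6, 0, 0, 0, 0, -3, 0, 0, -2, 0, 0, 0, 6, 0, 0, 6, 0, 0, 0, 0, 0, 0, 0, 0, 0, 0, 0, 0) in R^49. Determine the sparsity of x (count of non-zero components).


Non-zero positions: [0, 3, 16, 17, 19, 20, 21, 26, 29, 33, 36].
Sparsity = 11.

11


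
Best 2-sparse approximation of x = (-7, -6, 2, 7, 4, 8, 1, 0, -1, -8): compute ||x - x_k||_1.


Sorted |x_i| descending: [8, 8, 7, 7, 6, 4, 2, 1, 1, 0]
Keep top 2: [8, 8]
Tail entries: [7, 7, 6, 4, 2, 1, 1, 0]
L1 error = sum of tail = 28.

28


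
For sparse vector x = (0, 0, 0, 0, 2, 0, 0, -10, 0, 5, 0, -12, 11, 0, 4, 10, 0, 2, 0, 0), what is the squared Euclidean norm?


Non-zero entries: [(4, 2), (7, -10), (9, 5), (11, -12), (12, 11), (14, 4), (15, 10), (17, 2)]
Squares: [4, 100, 25, 144, 121, 16, 100, 4]
||x||_2^2 = sum = 514.

514


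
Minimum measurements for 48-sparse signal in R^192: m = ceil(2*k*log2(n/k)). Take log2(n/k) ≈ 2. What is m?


log2(n/k) = log2(192/48) ≈ 2.
2*k*log2(n/k) ≈ 2*48*2 = 192.
m = ceil(192) = 192.

192


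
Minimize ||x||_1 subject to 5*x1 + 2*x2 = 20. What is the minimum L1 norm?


Axis intercepts:
  x1 = 4, x2 = 0: L1 = 4
  x1 = 0, x2 = 10: L1 = 10
x* = (4, 0)
||x*||_1 = 4.

4


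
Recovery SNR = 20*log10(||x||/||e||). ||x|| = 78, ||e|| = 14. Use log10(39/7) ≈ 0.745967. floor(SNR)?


||x||/||e|| = 78/14 = 39/7.
log10(39/7) ≈ 0.745967.
20*log10(||x||/||e||) ≈ 20*0.745967 = 14.91934.
floor(14.91934) = 14.

14


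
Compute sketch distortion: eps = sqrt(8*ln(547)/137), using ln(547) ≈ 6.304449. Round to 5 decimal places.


ln(547) ≈ 6.304449.
8*ln(N)/m ≈ 8*6.304449/137 ≈ 0.36814301.
eps = sqrt(0.36814301) ≈ 0.6067479 ≈ 0.60675.

0.60675


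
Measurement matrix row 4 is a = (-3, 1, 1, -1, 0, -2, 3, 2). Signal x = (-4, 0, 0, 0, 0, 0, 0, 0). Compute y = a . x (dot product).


Non-zero terms: ['-3*-4']
Products: [12]
y = sum = 12.

12


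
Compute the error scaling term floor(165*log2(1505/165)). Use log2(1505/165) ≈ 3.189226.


log2(n/k) = log2(1505/165) ≈ 3.189226.
k*log2(n/k) ≈ 165*3.189226 = 526.22229.
floor(526.22229) = 526.

526


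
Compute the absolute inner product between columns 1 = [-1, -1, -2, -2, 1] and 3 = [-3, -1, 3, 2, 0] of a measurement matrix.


Inner product: -1*-3 + -1*-1 + -2*3 + -2*2 + 1*0
Products: [3, 1, -6, -4, 0]
Sum = -6.
|dot| = 6.

6


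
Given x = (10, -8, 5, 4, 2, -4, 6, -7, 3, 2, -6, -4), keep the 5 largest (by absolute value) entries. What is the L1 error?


Sorted |x_i| descending: [10, 8, 7, 6, 6, 5, 4, 4, 4, 3, 2, 2]
Keep top 5: [10, 8, 7, 6, 6]
Tail entries: [5, 4, 4, 4, 3, 2, 2]
L1 error = sum of tail = 24.

24


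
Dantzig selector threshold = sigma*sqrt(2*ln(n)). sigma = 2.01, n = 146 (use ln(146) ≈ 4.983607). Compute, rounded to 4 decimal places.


ln(146) ≈ 4.983607.
2*ln(n) ≈ 9.967214.
sqrt(2*ln(n)) ≈ sqrt(9.967214) ≈ 3.157089.
threshold ≈ 2.01*3.157089 = 6.34574889 ≈ 6.3457.

6.3457


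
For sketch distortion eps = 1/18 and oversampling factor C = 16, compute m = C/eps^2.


1/eps = 18.
(1/eps)^2 = 324.
m = 16*324 = 5184.

5184


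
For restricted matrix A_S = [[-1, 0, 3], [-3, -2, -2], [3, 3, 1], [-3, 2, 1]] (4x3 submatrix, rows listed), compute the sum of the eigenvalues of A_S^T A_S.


Sum of eigenvalues of A_S^T A_S = trace(A_S^T A_S) = sum of squared column norms of A_S.
A_S^T A_S diagonal: [28, 17, 15].
trace = 28 + 17 + 15 = 60.

60


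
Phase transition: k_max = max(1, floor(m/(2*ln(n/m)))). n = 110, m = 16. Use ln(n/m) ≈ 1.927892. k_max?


n/m = 110/16 = 55/8.
ln(n/m) ≈ 1.927892.
2*ln(n/m) ≈ 3.855784.
m/(2*ln(n/m)) ≈ 16/3.855784 ≈ 4.1496.
floor = 4.
k_max = max(1, 4) = 4.

4


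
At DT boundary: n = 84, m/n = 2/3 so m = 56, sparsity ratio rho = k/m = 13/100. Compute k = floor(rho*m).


m = 2/3*84 = 56.
rho = 13/100.
rho*m = 13/100*56 = 7.28.
k = floor(7.28) = 7.

7


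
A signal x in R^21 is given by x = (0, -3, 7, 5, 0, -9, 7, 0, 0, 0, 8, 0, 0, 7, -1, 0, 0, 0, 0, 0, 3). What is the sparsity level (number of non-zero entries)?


Non-zero positions: [1, 2, 3, 5, 6, 10, 13, 14, 20].
Sparsity = 9.

9


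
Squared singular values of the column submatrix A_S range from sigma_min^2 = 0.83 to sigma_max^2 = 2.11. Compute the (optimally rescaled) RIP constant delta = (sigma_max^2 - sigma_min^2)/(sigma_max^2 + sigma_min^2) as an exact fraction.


lambda_max - lambda_min = 2.11 - 0.83 = 1.28.
lambda_max + lambda_min = 2.11 + 0.83 = 2.94.
delta = 1.28/2.94 = 128/294 = 64/147.

64/147


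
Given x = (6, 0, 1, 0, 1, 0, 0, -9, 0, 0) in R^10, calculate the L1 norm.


Non-zero entries: [(0, 6), (2, 1), (4, 1), (7, -9)]
Absolute values: [6, 1, 1, 9]
||x||_1 = sum = 17.

17


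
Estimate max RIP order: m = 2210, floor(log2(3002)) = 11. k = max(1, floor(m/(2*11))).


floor(log2(3002)) = 11.
2*11 = 22.
m/(2*floor(log2(n))) = 2210/22 ≈ 100.4545.
floor = 100.
k = max(1, 100) = 100.

100


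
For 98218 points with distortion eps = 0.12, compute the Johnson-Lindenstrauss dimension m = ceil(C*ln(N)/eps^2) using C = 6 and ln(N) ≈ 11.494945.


ln(98218) ≈ 11.494945.
eps^2 = 0.12^2 = 0.0144.
C*ln(N)/eps^2 ≈ 6*11.494945/0.0144 ≈ 4789.5604.
m = ceil(4789.5604) = 4790.

4790


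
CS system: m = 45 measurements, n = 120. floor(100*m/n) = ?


100*m/n = 100*45/120 ≈ 37.5.
floor = 37.

37


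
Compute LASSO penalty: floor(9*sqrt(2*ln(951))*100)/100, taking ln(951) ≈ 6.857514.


ln(951) ≈ 6.857514.
2*ln(n) ≈ 13.715028.
sqrt(2*ln(n)) ≈ sqrt(13.715028) ≈ 3.703381.
lambda ≈ 9*3.703381 = 33.330429.
floor(lambda*100)/100 = 33.33.

33.33


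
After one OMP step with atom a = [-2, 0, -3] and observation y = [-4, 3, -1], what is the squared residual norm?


a^T a = 13.
a^T y = 11.
coeff = 11/13 = 11/13.
||r||^2 = 217/13.

217/13


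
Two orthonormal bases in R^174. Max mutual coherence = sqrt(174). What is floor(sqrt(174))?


13^2 = 169 <= 174 < 196 = 14^2, so 13 <= sqrt(174) < 14.
floor(sqrt(174)) = 13.

13


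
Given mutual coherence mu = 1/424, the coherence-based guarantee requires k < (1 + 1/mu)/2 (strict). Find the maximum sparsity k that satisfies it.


1/mu = 424.
1 + 1/mu = 425.
(1 + 1/mu)/2 = 212.5 is not an integer, so k_max = floor(212.5) = 212.

212


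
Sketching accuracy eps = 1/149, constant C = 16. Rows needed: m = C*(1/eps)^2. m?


1/eps = 149.
(1/eps)^2 = 22201.
m = 16*22201 = 355216.

355216


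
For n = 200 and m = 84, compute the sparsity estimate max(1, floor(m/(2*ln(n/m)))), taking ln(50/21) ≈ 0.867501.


n/m = 200/84 = 50/21.
ln(n/m) ≈ 0.867501.
2*ln(n/m) ≈ 1.735002.
m/(2*ln(n/m)) ≈ 84/1.735002 ≈ 48.4149.
floor = 48.
k_max = max(1, 48) = 48.

48


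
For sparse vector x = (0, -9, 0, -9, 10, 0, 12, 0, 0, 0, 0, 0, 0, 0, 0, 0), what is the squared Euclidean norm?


Non-zero entries: [(1, -9), (3, -9), (4, 10), (6, 12)]
Squares: [81, 81, 100, 144]
||x||_2^2 = sum = 406.

406


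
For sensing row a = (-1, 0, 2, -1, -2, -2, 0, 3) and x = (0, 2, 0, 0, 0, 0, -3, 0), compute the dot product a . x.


Non-zero terms: ['0*2', '0*-3']
Products: [0, 0]
y = sum = 0.

0


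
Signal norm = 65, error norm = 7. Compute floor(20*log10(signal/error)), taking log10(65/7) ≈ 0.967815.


||x||/||e|| = 65/7.
log10(65/7) ≈ 0.967815.
20*log10(||x||/||e||) ≈ 20*0.967815 = 19.3563.
floor(19.3563) = 19.

19


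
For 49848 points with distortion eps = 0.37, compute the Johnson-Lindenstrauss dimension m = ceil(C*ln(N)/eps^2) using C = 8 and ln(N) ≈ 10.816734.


ln(49848) ≈ 10.816734.
eps^2 = 0.37^2 = 0.1369.
C*ln(N)/eps^2 ≈ 8*10.816734/0.1369 ≈ 632.0955.
m = ceil(632.0955) = 633.

633


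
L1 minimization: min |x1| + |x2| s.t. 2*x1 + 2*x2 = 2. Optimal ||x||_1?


Axis intercepts:
  x1 = 1, x2 = 0: L1 = 1
  x1 = 0, x2 = 1: L1 = 1
x* = (1, 0)
||x*||_1 = 1.

1


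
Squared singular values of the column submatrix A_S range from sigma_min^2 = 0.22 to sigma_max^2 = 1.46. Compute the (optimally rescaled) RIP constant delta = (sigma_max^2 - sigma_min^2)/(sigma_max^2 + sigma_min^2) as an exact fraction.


lambda_max - lambda_min = 1.46 - 0.22 = 1.24.
lambda_max + lambda_min = 1.46 + 0.22 = 1.68.
delta = 1.24/1.68 = 124/168 = 31/42.

31/42


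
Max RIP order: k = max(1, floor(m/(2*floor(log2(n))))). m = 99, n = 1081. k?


floor(log2(1081)) = 10.
2*10 = 20.
m/(2*floor(log2(n))) = 99/20 ≈ 4.95.
floor = 4.
k = max(1, 4) = 4.

4


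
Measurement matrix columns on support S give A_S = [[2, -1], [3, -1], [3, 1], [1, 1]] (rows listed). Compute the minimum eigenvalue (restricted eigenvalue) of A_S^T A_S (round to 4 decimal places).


A_S^T A_S = [[23, -1], [-1, 4]].
trace = 27.
det = 91.
disc = trace^2 - 4*det = 729 - 4*91 = 365.
sqrt(365) ≈ 19.104973.
lam_min = (27 - sqrt(365))/2 ≈ (27 - 19.104973)/2 = 3.9475135 ≈ 3.9475.

3.9475


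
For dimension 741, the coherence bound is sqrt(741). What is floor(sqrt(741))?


27^2 = 729 <= 741 < 784 = 28^2, so 27 <= sqrt(741) < 28.
floor(sqrt(741)) = 27.

27


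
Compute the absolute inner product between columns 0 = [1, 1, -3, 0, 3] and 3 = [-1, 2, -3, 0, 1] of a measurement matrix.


Inner product: 1*-1 + 1*2 + -3*-3 + 0*0 + 3*1
Products: [-1, 2, 9, 0, 3]
Sum = 13.
|dot| = 13.

13


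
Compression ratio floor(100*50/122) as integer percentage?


100*m/n = 100*50/122 ≈ 40.9836.
floor = 40.

40


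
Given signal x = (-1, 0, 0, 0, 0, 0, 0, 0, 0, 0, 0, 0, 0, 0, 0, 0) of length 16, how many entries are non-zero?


Non-zero positions: [0].
Sparsity = 1.

1


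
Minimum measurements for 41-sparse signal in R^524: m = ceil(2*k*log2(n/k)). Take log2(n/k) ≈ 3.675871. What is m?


log2(n/k) = log2(524/41) ≈ 3.675871.
2*k*log2(n/k) ≈ 2*41*3.675871 = 301.421422.
m = ceil(301.421422) = 302.

302


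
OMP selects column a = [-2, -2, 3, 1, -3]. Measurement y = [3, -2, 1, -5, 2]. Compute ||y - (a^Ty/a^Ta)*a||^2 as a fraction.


a^T a = 27.
a^T y = -10.
coeff = -10/27 = -10/27.
||r||^2 = 1061/27.

1061/27


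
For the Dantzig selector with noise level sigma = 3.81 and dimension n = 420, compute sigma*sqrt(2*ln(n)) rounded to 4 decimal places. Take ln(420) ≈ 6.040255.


ln(420) ≈ 6.040255.
2*ln(n) ≈ 12.08051.
sqrt(2*ln(n)) ≈ sqrt(12.08051) ≈ 3.475703.
threshold ≈ 3.81*3.475703 = 13.24242843 ≈ 13.2424.

13.2424


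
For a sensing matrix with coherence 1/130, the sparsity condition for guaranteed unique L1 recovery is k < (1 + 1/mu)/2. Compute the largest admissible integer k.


1/mu = 130.
1 + 1/mu = 131.
(1 + 1/mu)/2 = 65.5 is not an integer, so k_max = floor(65.5) = 65.

65


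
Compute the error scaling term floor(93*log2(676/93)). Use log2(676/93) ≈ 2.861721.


log2(n/k) = log2(676/93) ≈ 2.861721.
k*log2(n/k) ≈ 93*2.861721 = 266.140053.
floor(266.140053) = 266.

266


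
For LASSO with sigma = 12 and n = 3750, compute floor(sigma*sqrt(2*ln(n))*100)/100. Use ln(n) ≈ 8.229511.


ln(3750) ≈ 8.229511.
2*ln(n) ≈ 16.459022.
sqrt(2*ln(n)) ≈ sqrt(16.459022) ≈ 4.056972.
lambda ≈ 12*4.056972 = 48.683664.
floor(lambda*100)/100 = 48.68.

48.68


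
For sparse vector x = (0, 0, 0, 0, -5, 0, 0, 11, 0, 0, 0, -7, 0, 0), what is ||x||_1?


Non-zero entries: [(4, -5), (7, 11), (11, -7)]
Absolute values: [5, 11, 7]
||x||_1 = sum = 23.

23


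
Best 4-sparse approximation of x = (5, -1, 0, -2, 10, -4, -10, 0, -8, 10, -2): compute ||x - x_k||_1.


Sorted |x_i| descending: [10, 10, 10, 8, 5, 4, 2, 2, 1, 0, 0]
Keep top 4: [10, 10, 10, 8]
Tail entries: [5, 4, 2, 2, 1, 0, 0]
L1 error = sum of tail = 14.

14


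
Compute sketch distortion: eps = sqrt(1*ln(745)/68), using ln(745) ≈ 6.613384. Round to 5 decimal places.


ln(745) ≈ 6.613384.
1*ln(N)/m ≈ 1*6.613384/68 ≈ 0.09725565.
eps = sqrt(0.09725565) ≈ 0.3118584 ≈ 0.31186.

0.31186


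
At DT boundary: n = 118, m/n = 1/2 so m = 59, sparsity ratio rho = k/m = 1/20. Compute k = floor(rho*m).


m = 1/2*118 = 59.
rho = 1/20.
rho*m = 1/20*59 = 2.95.
k = floor(2.95) = 2.

2


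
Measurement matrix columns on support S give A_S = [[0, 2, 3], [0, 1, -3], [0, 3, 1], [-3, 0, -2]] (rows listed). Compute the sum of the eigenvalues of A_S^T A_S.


Sum of eigenvalues of A_S^T A_S = trace(A_S^T A_S) = sum of squared column norms of A_S.
A_S^T A_S diagonal: [9, 14, 23].
trace = 9 + 14 + 23 = 46.

46


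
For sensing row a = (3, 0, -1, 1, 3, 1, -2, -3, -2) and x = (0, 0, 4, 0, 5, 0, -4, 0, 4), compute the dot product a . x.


Non-zero terms: ['-1*4', '3*5', '-2*-4', '-2*4']
Products: [-4, 15, 8, -8]
y = sum = 11.

11


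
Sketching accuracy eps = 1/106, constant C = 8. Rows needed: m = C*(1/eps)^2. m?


1/eps = 106.
(1/eps)^2 = 11236.
m = 8*11236 = 89888.

89888


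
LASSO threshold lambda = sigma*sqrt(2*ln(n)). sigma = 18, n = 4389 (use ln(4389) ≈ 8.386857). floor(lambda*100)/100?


ln(4389) ≈ 8.386857.
2*ln(n) ≈ 16.773714.
sqrt(2*ln(n)) ≈ sqrt(16.773714) ≈ 4.095572.
lambda ≈ 18*4.095572 = 73.720296.
floor(lambda*100)/100 = 73.72.

73.72


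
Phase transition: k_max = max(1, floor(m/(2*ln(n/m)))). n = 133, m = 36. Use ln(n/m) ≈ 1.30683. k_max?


n/m = 133/36.
ln(n/m) ≈ 1.30683.
2*ln(n/m) ≈ 2.61366.
m/(2*ln(n/m)) ≈ 36/2.61366 ≈ 13.7738.
floor = 13.
k_max = max(1, 13) = 13.

13


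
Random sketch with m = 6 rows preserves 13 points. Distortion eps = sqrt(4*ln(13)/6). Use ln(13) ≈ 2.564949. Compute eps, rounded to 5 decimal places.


ln(13) ≈ 2.564949.
4*ln(N)/m ≈ 4*2.564949/6 ≈ 1.709966.
eps = sqrt(1.709966) ≈ 1.3076567 ≈ 1.30766.

1.30766


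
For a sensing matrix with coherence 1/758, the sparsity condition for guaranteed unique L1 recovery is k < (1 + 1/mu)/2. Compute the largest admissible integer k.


1/mu = 758.
1 + 1/mu = 759.
(1 + 1/mu)/2 = 379.5 is not an integer, so k_max = floor(379.5) = 379.

379


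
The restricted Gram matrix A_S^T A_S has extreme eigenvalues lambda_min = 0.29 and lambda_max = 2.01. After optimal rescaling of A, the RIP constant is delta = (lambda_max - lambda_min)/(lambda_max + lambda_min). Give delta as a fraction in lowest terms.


lambda_max - lambda_min = 2.01 - 0.29 = 1.72.
lambda_max + lambda_min = 2.01 + 0.29 = 2.30.
delta = 1.72/2.30 = 172/230 = 86/115.

86/115


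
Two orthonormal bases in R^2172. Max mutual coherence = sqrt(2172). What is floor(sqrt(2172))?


46^2 = 2116 <= 2172 < 2209 = 47^2, so 46 <= sqrt(2172) < 47.
floor(sqrt(2172)) = 46.

46


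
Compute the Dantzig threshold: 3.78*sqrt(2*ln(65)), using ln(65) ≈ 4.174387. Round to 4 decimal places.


ln(65) ≈ 4.174387.
2*ln(n) ≈ 8.348774.
sqrt(2*ln(n)) ≈ sqrt(8.348774) ≈ 2.889425.
threshold ≈ 3.78*2.889425 = 10.9220265 ≈ 10.9220.

10.9220


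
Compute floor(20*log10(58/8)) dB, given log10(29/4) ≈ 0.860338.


||x||/||e|| = 58/8 = 29/4.
log10(29/4) ≈ 0.860338.
20*log10(||x||/||e||) ≈ 20*0.860338 = 17.20676.
floor(17.20676) = 17.

17


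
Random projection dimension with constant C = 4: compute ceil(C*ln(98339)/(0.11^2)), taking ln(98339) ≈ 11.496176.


ln(98339) ≈ 11.496176.
eps^2 = 0.11^2 = 0.0121.
C*ln(N)/eps^2 ≈ 4*11.496176/0.0121 ≈ 3800.3888.
m = ceil(3800.3888) = 3801.

3801


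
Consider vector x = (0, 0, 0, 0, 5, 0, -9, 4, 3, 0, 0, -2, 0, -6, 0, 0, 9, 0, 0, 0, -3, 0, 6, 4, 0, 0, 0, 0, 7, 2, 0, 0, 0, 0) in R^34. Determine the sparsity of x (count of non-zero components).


Non-zero positions: [4, 6, 7, 8, 11, 13, 16, 20, 22, 23, 28, 29].
Sparsity = 12.

12


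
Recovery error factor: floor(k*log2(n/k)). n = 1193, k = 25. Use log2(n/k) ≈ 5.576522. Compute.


log2(n/k) = log2(1193/25) ≈ 5.576522.
k*log2(n/k) ≈ 25*5.576522 = 139.41305.
floor(139.41305) = 139.

139


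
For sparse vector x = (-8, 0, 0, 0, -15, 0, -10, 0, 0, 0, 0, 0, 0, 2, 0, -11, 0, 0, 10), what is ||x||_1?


Non-zero entries: [(0, -8), (4, -15), (6, -10), (13, 2), (15, -11), (18, 10)]
Absolute values: [8, 15, 10, 2, 11, 10]
||x||_1 = sum = 56.

56


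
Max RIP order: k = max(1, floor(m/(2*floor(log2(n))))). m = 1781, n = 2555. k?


floor(log2(2555)) = 11.
2*11 = 22.
m/(2*floor(log2(n))) = 1781/22 ≈ 80.9545.
floor = 80.
k = max(1, 80) = 80.

80


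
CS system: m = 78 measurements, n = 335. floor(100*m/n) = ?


100*m/n = 100*78/335 ≈ 23.2836.
floor = 23.

23


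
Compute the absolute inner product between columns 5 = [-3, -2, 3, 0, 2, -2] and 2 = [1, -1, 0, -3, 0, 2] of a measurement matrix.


Inner product: -3*1 + -2*-1 + 3*0 + 0*-3 + 2*0 + -2*2
Products: [-3, 2, 0, 0, 0, -4]
Sum = -5.
|dot| = 5.

5


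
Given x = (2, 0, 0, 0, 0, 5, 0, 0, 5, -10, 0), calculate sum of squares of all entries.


Non-zero entries: [(0, 2), (5, 5), (8, 5), (9, -10)]
Squares: [4, 25, 25, 100]
||x||_2^2 = sum = 154.

154


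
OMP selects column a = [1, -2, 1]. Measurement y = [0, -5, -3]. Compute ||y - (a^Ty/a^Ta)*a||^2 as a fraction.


a^T a = 6.
a^T y = 7.
coeff = 7/6 = 7/6.
||r||^2 = 155/6.

155/6


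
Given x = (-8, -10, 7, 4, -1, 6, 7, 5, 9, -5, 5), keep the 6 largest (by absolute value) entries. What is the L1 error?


Sorted |x_i| descending: [10, 9, 8, 7, 7, 6, 5, 5, 5, 4, 1]
Keep top 6: [10, 9, 8, 7, 7, 6]
Tail entries: [5, 5, 5, 4, 1]
L1 error = sum of tail = 20.

20


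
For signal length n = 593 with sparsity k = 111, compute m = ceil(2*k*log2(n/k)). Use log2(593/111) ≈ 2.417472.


log2(n/k) = log2(593/111) ≈ 2.417472.
2*k*log2(n/k) ≈ 2*111*2.417472 = 536.678784.
m = ceil(536.678784) = 537.

537


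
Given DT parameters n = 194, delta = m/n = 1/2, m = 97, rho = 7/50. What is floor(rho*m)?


m = 1/2*194 = 97.
rho = 7/50.
rho*m = 7/50*97 = 13.58.
k = floor(13.58) = 13.

13


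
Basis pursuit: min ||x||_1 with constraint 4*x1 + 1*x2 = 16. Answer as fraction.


Axis intercepts:
  x1 = 4, x2 = 0: L1 = 4
  x1 = 0, x2 = 16: L1 = 16
x* = (4, 0)
||x*||_1 = 4.

4


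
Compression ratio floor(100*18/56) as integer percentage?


100*m/n = 100*18/56 ≈ 32.1429.
floor = 32.

32


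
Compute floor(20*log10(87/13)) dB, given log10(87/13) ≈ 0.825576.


||x||/||e|| = 87/13.
log10(87/13) ≈ 0.825576.
20*log10(||x||/||e||) ≈ 20*0.825576 = 16.51152.
floor(16.51152) = 16.

16


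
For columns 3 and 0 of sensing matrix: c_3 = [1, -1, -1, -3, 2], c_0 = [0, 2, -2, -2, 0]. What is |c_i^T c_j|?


Inner product: 1*0 + -1*2 + -1*-2 + -3*-2 + 2*0
Products: [0, -2, 2, 6, 0]
Sum = 6.
|dot| = 6.

6


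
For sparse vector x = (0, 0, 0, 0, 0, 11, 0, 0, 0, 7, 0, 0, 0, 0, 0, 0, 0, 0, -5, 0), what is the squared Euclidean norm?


Non-zero entries: [(5, 11), (9, 7), (18, -5)]
Squares: [121, 49, 25]
||x||_2^2 = sum = 195.

195


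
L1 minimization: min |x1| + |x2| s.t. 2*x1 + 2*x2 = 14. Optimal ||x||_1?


Axis intercepts:
  x1 = 7, x2 = 0: L1 = 7
  x1 = 0, x2 = 7: L1 = 7
x* = (7, 0)
||x*||_1 = 7.

7


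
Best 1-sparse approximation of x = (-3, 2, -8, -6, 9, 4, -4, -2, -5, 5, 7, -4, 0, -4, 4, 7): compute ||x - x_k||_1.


Sorted |x_i| descending: [9, 8, 7, 7, 6, 5, 5, 4, 4, 4, 4, 4, 3, 2, 2, 0]
Keep top 1: [9]
Tail entries: [8, 7, 7, 6, 5, 5, 4, 4, 4, 4, 4, 3, 2, 2, 0]
L1 error = sum of tail = 65.

65


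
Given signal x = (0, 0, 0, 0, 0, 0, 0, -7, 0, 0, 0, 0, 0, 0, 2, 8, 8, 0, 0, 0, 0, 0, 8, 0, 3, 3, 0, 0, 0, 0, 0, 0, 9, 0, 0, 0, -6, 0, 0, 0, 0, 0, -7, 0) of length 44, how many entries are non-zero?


Non-zero positions: [7, 14, 15, 16, 22, 24, 25, 32, 36, 42].
Sparsity = 10.

10


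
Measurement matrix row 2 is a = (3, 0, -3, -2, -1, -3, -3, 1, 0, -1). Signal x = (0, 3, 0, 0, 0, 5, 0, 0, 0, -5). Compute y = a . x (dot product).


Non-zero terms: ['0*3', '-3*5', '-1*-5']
Products: [0, -15, 5]
y = sum = -10.

-10


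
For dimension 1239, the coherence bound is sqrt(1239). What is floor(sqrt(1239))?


35^2 = 1225 <= 1239 < 1296 = 36^2, so 35 <= sqrt(1239) < 36.
floor(sqrt(1239)) = 35.

35


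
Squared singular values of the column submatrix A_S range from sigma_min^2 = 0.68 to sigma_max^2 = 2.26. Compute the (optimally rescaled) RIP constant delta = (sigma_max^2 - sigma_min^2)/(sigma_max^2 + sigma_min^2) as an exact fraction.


lambda_max - lambda_min = 2.26 - 0.68 = 1.58.
lambda_max + lambda_min = 2.26 + 0.68 = 2.94.
delta = 1.58/2.94 = 158/294 = 79/147.

79/147


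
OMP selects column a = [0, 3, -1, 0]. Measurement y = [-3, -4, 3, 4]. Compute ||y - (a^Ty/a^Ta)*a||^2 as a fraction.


a^T a = 10.
a^T y = -15.
coeff = -15/10 = -3/2.
||r||^2 = 55/2.

55/2


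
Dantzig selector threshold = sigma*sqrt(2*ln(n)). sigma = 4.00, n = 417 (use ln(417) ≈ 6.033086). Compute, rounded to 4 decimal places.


ln(417) ≈ 6.033086.
2*ln(n) ≈ 12.066172.
sqrt(2*ln(n)) ≈ sqrt(12.066172) ≈ 3.47364.
threshold ≈ 4.00*3.47364 = 13.89456 ≈ 13.8946.

13.8946


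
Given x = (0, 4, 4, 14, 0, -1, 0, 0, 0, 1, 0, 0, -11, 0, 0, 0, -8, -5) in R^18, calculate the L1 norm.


Non-zero entries: [(1, 4), (2, 4), (3, 14), (5, -1), (9, 1), (12, -11), (16, -8), (17, -5)]
Absolute values: [4, 4, 14, 1, 1, 11, 8, 5]
||x||_1 = sum = 48.

48


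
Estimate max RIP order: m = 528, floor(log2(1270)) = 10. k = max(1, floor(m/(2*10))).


floor(log2(1270)) = 10.
2*10 = 20.
m/(2*floor(log2(n))) = 528/20 ≈ 26.4.
floor = 26.
k = max(1, 26) = 26.

26


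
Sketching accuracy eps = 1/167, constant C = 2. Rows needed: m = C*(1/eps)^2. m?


1/eps = 167.
(1/eps)^2 = 27889.
m = 2*27889 = 55778.

55778


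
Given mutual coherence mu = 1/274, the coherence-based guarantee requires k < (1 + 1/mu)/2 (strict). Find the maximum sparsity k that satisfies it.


1/mu = 274.
1 + 1/mu = 275.
(1 + 1/mu)/2 = 137.5 is not an integer, so k_max = floor(137.5) = 137.

137
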